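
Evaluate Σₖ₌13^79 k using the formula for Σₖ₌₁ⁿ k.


Σₖ₌13^79 k = Σₖ₌₁^79 k − Σₖ₌₁^12 k
= 79·80/2 − 12·13/2
= 3160 − 78 = 3082

Σk = 3082


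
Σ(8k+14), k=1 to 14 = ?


Σ(8k+14) = 8·Σk + 14·n
= 8·105 + 14·14
= 840 + 196 = 1036

Σ = 1036


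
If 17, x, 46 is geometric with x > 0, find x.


GM = √(17×46) = √782 = 27.9643

GM = 27.9643


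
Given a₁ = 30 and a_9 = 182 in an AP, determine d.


d = (aₙ - a₁)/(n-1)
= (182 - 30)/(9-1)
= 152/8 = 19

d = 19


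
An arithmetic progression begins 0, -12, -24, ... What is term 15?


aₙ = a₁ + (n-1)d
= 0 + (15-1)×-12
= 0 - 168
= -168

a_15 = -168


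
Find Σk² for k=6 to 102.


Σₖ₌6^102 k² = Σₖ₌₁^102 k² − Σₖ₌₁^5 k²
= 102·103·205/6 − 5·6·11/6
= 358955 − 55 = 358900

Σk² = 358900


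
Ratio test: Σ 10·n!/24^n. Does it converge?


aₙ = 10·n!/24^n
a_{n+1}/aₙ = (n+1)!/24^(n+1) × 24^n/n!  (constant 10 cancels)
= (n+1)/24
L = lim(n→∞) (n+1)/24 = ∞
L > 1 → series DIVERGES

Diverges (ratio test: L = ∞ > 1)


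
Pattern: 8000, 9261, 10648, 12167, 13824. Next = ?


Pattern: perfect cubes: n³
Terms: 8000, 9261, 10648, 12167, 13824
Next term = 15625

Next term = 15625


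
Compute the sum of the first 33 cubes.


n(n+1)/2 = 33×34/2 = 561
Σk³ = 561² = 314721

Σk³ = 314721


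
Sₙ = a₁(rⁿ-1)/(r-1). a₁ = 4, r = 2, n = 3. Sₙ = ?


Sₙ = 4×(2^3 - 1)/(2 - 1)
= 4×(8 - 1)/1
= 4×7/1
= 28

S_3 = 28


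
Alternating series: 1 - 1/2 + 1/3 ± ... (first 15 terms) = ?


S = 1 - 1/2 + 1/3 - 1/4 + 1/5 - 1/6 + 1/7 - 1/8 ± ...
= 0.7254
(Full series converges to +ln(2) ≈ +0.6931)

S_15 = 0.7254


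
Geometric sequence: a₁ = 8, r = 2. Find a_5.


aₙ = a₁·r^(n-1)
= 8×2^4
= 8×16
= 128

a_5 = 128


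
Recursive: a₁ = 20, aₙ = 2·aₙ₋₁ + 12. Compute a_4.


Computing step by step:
a_1 = 20
a_2 = 52
a_3 = 116
a_4 = 244


a_4 = 244


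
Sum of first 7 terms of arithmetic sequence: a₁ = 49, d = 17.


aₙ = 49 + (7-1)×17 = 151
Sₙ = n(a₁+aₙ)/2 = 7×(49+151)/2
= 7×200/2 = 700

S_7 = 700


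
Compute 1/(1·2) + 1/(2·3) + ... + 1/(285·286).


1/(k(k+1)) = 1/k - 1/(k+1) (partial fractions)
Telescoping: Σ = 1 - 1/286 = 285/286

Sum = 285/286


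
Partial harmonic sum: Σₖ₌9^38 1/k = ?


Σₖ₌9^38 1/k = 1/9 + 1/10 + 1/11 + ... + 1/38
= 104780081036899/69388720221600
≈ 1.51

Sum = 104780081036899/69388720221600 ≈ 1.51


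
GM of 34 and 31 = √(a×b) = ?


GM = √(34×31) = √1054 = 32.4654

GM = 32.4654


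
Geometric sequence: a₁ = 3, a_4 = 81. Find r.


r^(n-1) = aₙ/a₁
r^3 = 81/3 = 27
r = 27^(1/3)
= 3

r = 3


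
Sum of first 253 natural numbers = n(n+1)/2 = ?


n(n+1)/2 = 253×254/2 = 64262/2 = 32131

Σk = 32131


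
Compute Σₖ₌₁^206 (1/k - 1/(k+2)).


Telescoping with gap 2: two head and two tail terms survive.
= (1 + 1/2) - (1/207 + 1/208)
= 3/2 - 1/207 - 1/208 = 64169/43056

Sum = 64169/43056


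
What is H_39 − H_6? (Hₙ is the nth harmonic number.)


Σₖ₌7^39 1/k = 1/7 + 1/8 + 1/9 + ... + 1/39
= 876018803354593/485721041551200
≈ 1.8035

Sum = 876018803354593/485721041551200 ≈ 1.8035


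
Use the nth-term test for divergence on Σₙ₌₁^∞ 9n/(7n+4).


lim(n→∞) 9n/(7n+4) = 9/7 = 9/7  (divide numerator and denominator by n)
lim aₙ = 9/7 ≠ 0 → series DIVERGES

Diverges (lim aₙ = 9/7 ≠ 0)


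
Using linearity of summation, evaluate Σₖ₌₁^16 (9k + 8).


Σ(9k+8) = 9·Σk + 8·n
= 9·136 + 8·16
= 1224 + 128 = 1352

Σ = 1352


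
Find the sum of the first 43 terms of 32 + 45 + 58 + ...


aₙ = 32 + (43-1)×13 = 578
Sₙ = n(a₁+aₙ)/2 = 43×(32+578)/2
= 43×610/2 = 13115

S_43 = 13115


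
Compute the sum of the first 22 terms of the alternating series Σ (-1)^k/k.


S = -1 + 1/2 - 1/3 + 1/4 - 1/5 + 1/6 - 1/7 + 1/8 ± ...
= -0.6709
(Full series converges to -ln(2) ≈ -0.6931)

S_22 = -0.6709


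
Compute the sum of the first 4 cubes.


n(n+1)/2 = 4×5/2 = 10
Σk³ = 10² = 100

Σk³ = 100


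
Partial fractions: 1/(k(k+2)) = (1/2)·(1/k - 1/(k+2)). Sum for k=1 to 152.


1/(k(k+2)) = (1/2)·(1/k - 1/(k+2)) (partial fractions)
Telescoping: Σ = (1/2)·(1 + 1/2 - 1/153 - 1/154) = 8759/11781

Sum = 8759/11781


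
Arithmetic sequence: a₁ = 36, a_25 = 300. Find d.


d = (aₙ - a₁)/(n-1)
= (300 - 36)/(25-1)
= 264/24 = 11

d = 11


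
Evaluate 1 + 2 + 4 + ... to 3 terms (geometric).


Sₙ = 1×(2^3 - 1)/(2 - 1)
= 1×(8 - 1)/1
= 1×7/1
= 7

S_3 = 7


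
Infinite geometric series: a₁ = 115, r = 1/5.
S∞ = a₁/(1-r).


S∞ = a₁/(1-r) = 115/(1 - 1/5)
= 115/(4/5)
= 575/4

S∞ = 575/4


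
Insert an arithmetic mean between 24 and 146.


AM = (24 + 146)/2 = 170/2 = 85

AM = 85


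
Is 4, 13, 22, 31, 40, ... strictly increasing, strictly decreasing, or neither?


Differences: 9, 9, 9, 9
All differences > 0 → strictly INCREASING

Monotonically increasing


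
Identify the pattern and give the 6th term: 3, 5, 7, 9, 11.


Pattern: arithmetic (d=2)
Terms: 3, 5, 7, 9, 11
Next term = 13

Next term = 13


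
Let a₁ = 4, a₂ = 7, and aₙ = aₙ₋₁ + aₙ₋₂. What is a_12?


Computing iteratively: 4, 7, 11, 18, 29, 47, 76, 123, 199, 322, 521, 843
a_12 = 843

a_12 = 843


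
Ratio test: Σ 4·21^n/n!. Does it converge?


aₙ = 4·21^n/n!
a_{n+1}/aₙ = 21^(n+1)/(n+1)! × n!/21^n  (constant 4 cancels)
= 21/(n+1)
L = lim(n→∞) 21/(n+1) = 0
L < 1 → series CONVERGES

Converges (ratio test: L = 0 < 1)


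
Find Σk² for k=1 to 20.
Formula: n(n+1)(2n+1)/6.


n = 20
n(n+1)(2n+1)/6 = 20×21×41/6
= 17220/6 = 2870

Σk² = 2870


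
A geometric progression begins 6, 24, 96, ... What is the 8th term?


aₙ = a₁·r^(n-1)
= 6×4^7
= 6×16384
= 98304

a_8 = 98304


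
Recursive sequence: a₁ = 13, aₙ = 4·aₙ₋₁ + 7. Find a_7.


Computing step by step:
a_1 = 13
a_2 = 59
a_3 = 243
a_4 = 979
a_5 = 3923
a_6 = 15699
a_7 = 62803


a_7 = 62803


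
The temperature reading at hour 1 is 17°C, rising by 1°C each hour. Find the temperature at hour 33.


aₙ = a₁ + (n-1)d
= 17 + (33-1)×1
= 17 + 32
= 49

a_33 = 49


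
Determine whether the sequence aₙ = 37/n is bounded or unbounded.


a₁ = 37, a₂ = 37/2, a₃ = 37/3, ...
0 < aₙ ≤ 37 for all n ≥ 1
Lower bound: 0, Upper bound: 37
The sequence IS bounded

Bounded (0 < aₙ ≤ 37)


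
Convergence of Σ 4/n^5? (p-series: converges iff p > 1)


p-series test: Σ c/n^p converges if p > 1, diverges if p ≤ 1 (constant c > 0 doesn't affect convergence).
p = 5
5 > 1 → CONVERGES

Converges (p = 5 > 1)


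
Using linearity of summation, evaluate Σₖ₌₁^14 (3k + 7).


Σ(3k+7) = 3·Σk + 7·n
= 3·105 + 7·14
= 315 + 98 = 413

Σ = 413


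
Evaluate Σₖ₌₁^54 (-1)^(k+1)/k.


S = 1 - 1/2 + 1/3 - 1/4 + 1/5 - 1/6 + 1/7 - 1/8 ± ...
= 0.684
(Full series converges to +ln(2) ≈ +0.6931)

S_54 = 0.684


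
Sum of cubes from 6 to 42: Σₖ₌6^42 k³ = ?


Σₖ₌6^42 k³ = [42·43/2]² − [5·6/2]²
= 815409 − 225 = 815184

Σk³ = 815184


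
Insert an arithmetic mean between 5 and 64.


AM = (5 + 64)/2 = 69/2 = 34.5

AM = 34.5


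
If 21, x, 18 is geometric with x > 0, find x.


GM = √(21×18) = √378 = 19.4422

GM = 19.4422


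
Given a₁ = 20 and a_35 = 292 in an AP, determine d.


d = (aₙ - a₁)/(n-1)
= (292 - 20)/(35-1)
= 272/34 = 8

d = 8


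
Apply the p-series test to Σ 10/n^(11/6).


p-series test: Σ c/n^p converges if p > 1, diverges if p ≤ 1 (constant c > 0 doesn't affect convergence).
p = 11/6
11/6 > 1 → CONVERGES

Converges (p = 11/6 > 1)


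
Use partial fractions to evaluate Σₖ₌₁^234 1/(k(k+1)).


1/(k(k+1)) = 1/k - 1/(k+1) (partial fractions)
Telescoping: Σ = 1 - 1/235 = 234/235

Sum = 234/235


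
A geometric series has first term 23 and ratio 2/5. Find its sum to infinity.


S∞ = a₁/(1-r) = 23/(1 - 2/5)
= 23/(3/5)
= 115/3

S∞ = 115/3


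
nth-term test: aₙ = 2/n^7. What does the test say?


lim(n→∞) 2/n^7 = 0
lim aₙ = 0 → nth-term test is INCONCLUSIVE
(Need other tests; this is actually a convergent p-series with p=7 > 1)

Inconclusive (lim aₙ = 0; need another test)


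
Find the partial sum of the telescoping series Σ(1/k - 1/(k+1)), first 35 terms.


Telescoping: adjacent terms cancel.
= 1/1 - 1/36
= 1 - 1/36 = 35/36

Sum = 35/36


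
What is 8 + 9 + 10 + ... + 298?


Σₖ₌8^298 k = Σₖ₌₁^298 k − Σₖ₌₁^7 k
= 298·299/2 − 7·8/2
= 44551 − 28 = 44523

Σk = 44523


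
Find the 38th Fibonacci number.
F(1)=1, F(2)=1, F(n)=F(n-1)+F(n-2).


Fibonacci sequence: 1, 1, 2, 3, 5, 8, 13, 21, 34, 55, 89, ...
F(38) = 39088169

F(38) = 39088169


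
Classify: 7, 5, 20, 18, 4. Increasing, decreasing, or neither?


Differences: -2, 15, -2, -14
Difference at position 2 is +15 (> 0) but position 1 is -2 (< 0) — sequence both rises and falls
→ NOT monotonic

Not monotonic


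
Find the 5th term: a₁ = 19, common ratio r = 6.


aₙ = a₁·r^(n-1)
= 19×6^4
= 19×1296
= 24624

a_5 = 24624


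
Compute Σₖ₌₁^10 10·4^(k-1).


Sₙ = 10×(4^10 - 1)/(4 - 1)
= 10×(1048576 - 1)/3
= 10×1048575/3
= 3495250

S_10 = 3495250


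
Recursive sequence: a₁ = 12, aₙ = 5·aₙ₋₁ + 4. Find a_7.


Computing step by step:
a_1 = 12
a_2 = 64
a_3 = 324
a_4 = 1624
a_5 = 8124
a_6 = 40624
a_7 = 203124


a_7 = 203124


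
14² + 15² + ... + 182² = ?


Σₖ₌14^182 k² = Σₖ₌₁^182 k² − Σₖ₌₁^13 k²
= 182·183·365/6 − 13·14·27/6
= 2026115 − 819 = 2025296

Σk² = 2025296


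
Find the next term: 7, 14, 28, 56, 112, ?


Pattern: geometric (r=2)
Terms: 7, 14, 28, 56, 112
Next term = 224

Next term = 224


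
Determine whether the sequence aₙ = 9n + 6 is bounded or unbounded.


aₙ = 9n + 6 → as n→∞, aₙ→∞
No finite upper bound exists
The sequence is UNBOUNDED

Unbounded (aₙ → ∞ as n → ∞)


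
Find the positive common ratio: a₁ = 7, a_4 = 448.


r^(n-1) = aₙ/a₁
r^3 = 448/7 = 64
r = 64^(1/3)
= 4

r = 4


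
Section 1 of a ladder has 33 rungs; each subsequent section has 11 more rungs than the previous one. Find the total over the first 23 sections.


aₙ = 33 + (23-1)×11 = 275
Sₙ = n(a₁+aₙ)/2 = 23×(33+275)/2
= 23×308/2 = 3542

S_23 = 3542


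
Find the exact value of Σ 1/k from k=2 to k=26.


Σₖ₌2^26 1/k = 1/2 + 1/3 + 1/4 + ... + 1/26
= 25472027467/8923714800
≈ 2.8544

Sum = 25472027467/8923714800 ≈ 2.8544


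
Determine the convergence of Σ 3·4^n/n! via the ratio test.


aₙ = 3·4^n/n!
a_{n+1}/aₙ = 4^(n+1)/(n+1)! × n!/4^n  (constant 3 cancels)
= 4/(n+1)
L = lim(n→∞) 4/(n+1) = 0
L < 1 → series CONVERGES

Converges (ratio test: L = 0 < 1)


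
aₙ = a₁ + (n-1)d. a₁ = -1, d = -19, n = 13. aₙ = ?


aₙ = a₁ + (n-1)d
= -1 + (13-1)×-19
= -1 - 228
= -229

a_13 = -229


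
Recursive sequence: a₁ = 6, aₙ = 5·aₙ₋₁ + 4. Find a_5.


Computing step by step:
a_1 = 6
a_2 = 34
a_3 = 174
a_4 = 874
a_5 = 4374


a_5 = 4374


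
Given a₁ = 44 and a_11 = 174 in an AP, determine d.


d = (aₙ - a₁)/(n-1)
= (174 - 44)/(11-1)
= 130/10 = 13

d = 13


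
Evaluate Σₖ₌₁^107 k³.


n(n+1)/2 = 107×108/2 = 5778
Σk³ = 5778² = 33385284

Σk³ = 33385284


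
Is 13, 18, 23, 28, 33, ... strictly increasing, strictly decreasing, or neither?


Differences: 5, 5, 5, 5
All differences > 0 → strictly INCREASING

Monotonically increasing


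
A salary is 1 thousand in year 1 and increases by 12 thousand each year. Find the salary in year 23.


aₙ = a₁ + (n-1)d
= 1 + (23-1)×12
= 1 + 264
= 265

a_23 = 265


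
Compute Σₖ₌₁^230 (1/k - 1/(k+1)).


Telescoping: adjacent terms cancel.
= 1/1 - 1/231
= 1 - 1/231 = 230/231

Sum = 230/231


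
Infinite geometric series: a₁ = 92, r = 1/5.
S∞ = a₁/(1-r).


S∞ = a₁/(1-r) = 92/(1 - 1/5)
= 92/(4/5)
= 115

S∞ = 115


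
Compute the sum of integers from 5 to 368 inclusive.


Σₖ₌5^368 k = Σₖ₌₁^368 k − Σₖ₌₁^4 k
= 368·369/2 − 4·5/2
= 67896 − 10 = 67886

Σk = 67886


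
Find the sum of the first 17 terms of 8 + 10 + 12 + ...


aₙ = 8 + (17-1)×2 = 40
Sₙ = n(a₁+aₙ)/2 = 17×(8+40)/2
= 17×48/2 = 408

S_17 = 408


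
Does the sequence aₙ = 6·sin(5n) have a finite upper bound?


For all n, -1 ≤ sin(5n) ≤ 1, so -6 ≤ 6·sin(5n) ≤ 6
Lower bound: -6, Upper bound: 6
The sequence IS bounded

Bounded (-6 ≤ aₙ ≤ 6)


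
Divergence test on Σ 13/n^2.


lim(n→∞) 13/n^2 = 0
lim aₙ = 0 → nth-term test is INCONCLUSIVE
(Need other tests; this is actually a convergent p-series with p=2 > 1)

Inconclusive (lim aₙ = 0; need another test)


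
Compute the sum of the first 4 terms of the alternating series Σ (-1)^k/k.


S = -1 + 1/2 - 1/3 + 1/4
= -0.5833
(Full series converges to -ln(2) ≈ -0.6931)

S_4 = -0.5833


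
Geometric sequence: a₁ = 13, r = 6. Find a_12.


aₙ = a₁·r^(n-1)
= 13×6^11
= 13×362797056
= 4716361728

a_12 = 4716361728


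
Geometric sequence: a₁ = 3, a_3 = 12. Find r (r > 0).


r^(n-1) = aₙ/a₁
r^2 = 12/3 = 4
r = 4^(1/2)
= ±2; taking r > 0 gives r = 2

r = 2


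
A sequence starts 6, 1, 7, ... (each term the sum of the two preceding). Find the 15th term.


Computing iteratively: 6, 1, 7, 8, 15, 23, 38, 61, 99, 160, 259, 419, ...
a_15 = 1775

a_15 = 1775


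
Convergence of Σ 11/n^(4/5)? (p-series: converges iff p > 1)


p-series test: Σ c/n^p converges if p > 1, diverges if p ≤ 1 (constant c > 0 doesn't affect convergence).
p = 4/5
4/5 ≤ 1 → DIVERGES

Diverges (p = 4/5 ≤ 1)


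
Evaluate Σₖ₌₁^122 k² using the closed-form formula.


n = 122
n(n+1)(2n+1)/6 = 122×123×245/6
= 3676470/6 = 612745

Σk² = 612745


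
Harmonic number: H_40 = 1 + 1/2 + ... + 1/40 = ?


H_40 = 1/1 + 1/2 + 1/3 + ... + 1/40
= 2078178381193813/485721041551200
≈ 4.2785

H_40 = 2078178381193813/485721041551200 ≈ 4.2785


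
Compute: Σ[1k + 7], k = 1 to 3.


Σ(1k+7) = 1·Σk + 7·n
= 1·6 + 7·3
= 6 + 21 = 27

Σ = 27


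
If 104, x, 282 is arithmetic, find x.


AM = (104 + 282)/2 = 386/2 = 193

AM = 193


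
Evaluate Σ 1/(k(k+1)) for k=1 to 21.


1/(k(k+1)) = 1/k - 1/(k+1) (partial fractions)
Telescoping: Σ = 1 - 1/22 = 21/22

Sum = 21/22


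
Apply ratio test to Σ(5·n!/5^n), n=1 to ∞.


aₙ = 5·n!/5^n
a_{n+1}/aₙ = (n+1)!/5^(n+1) × 5^n/n!  (constant 5 cancels)
= (n+1)/5
L = lim(n→∞) (n+1)/5 = ∞
L > 1 → series DIVERGES

Diverges (ratio test: L = ∞ > 1)


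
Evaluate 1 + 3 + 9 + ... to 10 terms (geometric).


Sₙ = 1×(3^10 - 1)/(3 - 1)
= 1×(59049 - 1)/2
= 1×59048/2
= 29524

S_10 = 29524


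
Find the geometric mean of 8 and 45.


GM = √(8×45) = √360 = 18.9737

GM = 18.9737


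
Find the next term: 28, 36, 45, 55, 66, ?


Pattern: triangular numbers: n(n+1)/2
Terms: 28, 36, 45, 55, 66
Next term = 78

Next term = 78


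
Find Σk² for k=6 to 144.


Σₖ₌6^144 k² = Σₖ₌₁^144 k² − Σₖ₌₁^5 k²
= 144·145·289/6 − 5·6·11/6
= 1005720 − 55 = 1005665

Σk² = 1005665


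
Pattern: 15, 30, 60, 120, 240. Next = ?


Pattern: geometric (r=2)
Terms: 15, 30, 60, 120, 240
Next term = 480

Next term = 480


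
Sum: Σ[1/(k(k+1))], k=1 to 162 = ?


1/(k(k+1)) = 1/k - 1/(k+1) (partial fractions)
Telescoping: Σ = 1 - 1/163 = 162/163

Sum = 162/163


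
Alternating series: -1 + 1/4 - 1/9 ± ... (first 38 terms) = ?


S = -1 + 1/4 - 1/9 + 1/16 - 1/25 + 1/36 - 1/49 + 1/64 ± ...
= -0.8221
(Full series converges to -π²/12 ≈ -0.8225)

S_38 = -0.8221


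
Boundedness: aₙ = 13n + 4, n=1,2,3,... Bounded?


aₙ = 13n + 4 → as n→∞, aₙ→∞
No finite upper bound exists
The sequence is UNBOUNDED

Unbounded (aₙ → ∞ as n → ∞)


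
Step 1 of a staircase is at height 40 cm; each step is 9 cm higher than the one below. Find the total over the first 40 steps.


aₙ = 40 + (40-1)×9 = 391
Sₙ = n(a₁+aₙ)/2 = 40×(40+391)/2
= 40×431/2 = 8620

S_40 = 8620


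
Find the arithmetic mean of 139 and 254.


AM = (139 + 254)/2 = 393/2 = 196.5

AM = 196.5


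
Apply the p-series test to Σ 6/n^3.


p-series test: Σ c/n^p converges if p > 1, diverges if p ≤ 1 (constant c > 0 doesn't affect convergence).
p = 3
3 > 1 → CONVERGES

Converges (p = 3 > 1)


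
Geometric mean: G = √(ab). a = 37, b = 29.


GM = √(37×29) = √1073 = 32.7567

GM = 32.7567


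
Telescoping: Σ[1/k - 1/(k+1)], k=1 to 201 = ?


Telescoping: adjacent terms cancel.
= 1/1 - 1/202
= 1 - 1/202 = 201/202

Sum = 201/202


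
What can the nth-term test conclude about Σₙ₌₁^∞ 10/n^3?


lim(n→∞) 10/n^3 = 0
lim aₙ = 0 → nth-term test is INCONCLUSIVE
(Need other tests; this is actually a convergent p-series with p=3 > 1)

Inconclusive (lim aₙ = 0; need another test)


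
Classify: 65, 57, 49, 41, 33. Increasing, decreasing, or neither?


Differences: -8, -8, -8, -8
All differences < 0 → strictly DECREASING

Monotonically decreasing


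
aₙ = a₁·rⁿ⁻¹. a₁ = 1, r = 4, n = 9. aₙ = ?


aₙ = a₁·r^(n-1)
= 1×4^8
= 1×65536
= 65536

a_9 = 65536


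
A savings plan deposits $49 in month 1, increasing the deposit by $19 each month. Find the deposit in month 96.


aₙ = a₁ + (n-1)d
= 49 + (96-1)×19
= 49 + 1805
= 1854

a_96 = 1854


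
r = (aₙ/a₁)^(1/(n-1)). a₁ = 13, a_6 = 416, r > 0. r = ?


r^(n-1) = aₙ/a₁
r^5 = 416/13 = 32
r = 32^(1/5)
= 2

r = 2


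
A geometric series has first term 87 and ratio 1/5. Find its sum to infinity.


S∞ = a₁/(1-r) = 87/(1 - 1/5)
= 87/(4/5)
= 435/4

S∞ = 435/4


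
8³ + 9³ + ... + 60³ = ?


Σₖ₌8^60 k³ = [60·61/2]² − [7·8/2]²
= 3348900 − 784 = 3348116

Σk³ = 3348116


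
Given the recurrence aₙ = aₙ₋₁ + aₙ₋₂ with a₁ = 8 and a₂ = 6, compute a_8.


Computing iteratively: 8, 6, 14, 20, 34, 54, 88, 142
a_8 = 142

a_8 = 142


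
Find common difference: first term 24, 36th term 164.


d = (aₙ - a₁)/(n-1)
= (164 - 24)/(36-1)
= 140/35 = 4

d = 4


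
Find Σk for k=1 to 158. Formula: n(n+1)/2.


n(n+1)/2 = 158×159/2 = 25122/2 = 12561

Σk = 12561


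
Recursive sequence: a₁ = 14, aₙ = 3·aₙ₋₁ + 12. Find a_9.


Computing step by step:
a_1 = 14
a_2 = 54
a_3 = 174
a_4 = 534
a_5 = 1614
a_6 = 4854
a_7 = 14574
a_8 = 43734
a_9 = 131214


a_9 = 131214


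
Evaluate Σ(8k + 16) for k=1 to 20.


Σ(8k+16) = 8·Σk + 16·n
= 8·210 + 16·20
= 1680 + 320 = 2000

Σ = 2000


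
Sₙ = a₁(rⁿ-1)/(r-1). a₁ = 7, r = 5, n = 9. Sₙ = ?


Sₙ = 7×(5^9 - 1)/(5 - 1)
= 7×(1953125 - 1)/4
= 7×1953124/4
= 3417967

S_9 = 3417967


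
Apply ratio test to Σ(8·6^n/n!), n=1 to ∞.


aₙ = 8·6^n/n!
a_{n+1}/aₙ = 6^(n+1)/(n+1)! × n!/6^n  (constant 8 cancels)
= 6/(n+1)
L = lim(n→∞) 6/(n+1) = 0
L < 1 → series CONVERGES

Converges (ratio test: L = 0 < 1)


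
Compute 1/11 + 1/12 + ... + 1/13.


Σₖ₌11^13 1/k = 1/11 + 1/12 + 1/13
= 431/1716
≈ 0.2512

Sum = 431/1716 ≈ 0.2512


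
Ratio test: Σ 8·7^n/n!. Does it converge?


aₙ = 8·7^n/n!
a_{n+1}/aₙ = 7^(n+1)/(n+1)! × n!/7^n  (constant 8 cancels)
= 7/(n+1)
L = lim(n→∞) 7/(n+1) = 0
L < 1 → series CONVERGES

Converges (ratio test: L = 0 < 1)


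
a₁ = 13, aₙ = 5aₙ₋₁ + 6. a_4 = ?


Computing step by step:
a_1 = 13
a_2 = 71
a_3 = 361
a_4 = 1811


a_4 = 1811


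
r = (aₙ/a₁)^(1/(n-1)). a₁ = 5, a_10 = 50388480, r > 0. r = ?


r^(n-1) = aₙ/a₁
r^9 = 50388480/5 = 10077696
r = 10077696^(1/9)
= 6

r = 6


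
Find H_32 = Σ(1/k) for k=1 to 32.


H_32 = 1/1 + 1/2 + 1/3 + ... + 1/32
= 586061125622639/144403552893600
≈ 4.0585

H_32 = 586061125622639/144403552893600 ≈ 4.0585


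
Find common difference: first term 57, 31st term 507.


d = (aₙ - a₁)/(n-1)
= (507 - 57)/(31-1)
= 450/30 = 15

d = 15


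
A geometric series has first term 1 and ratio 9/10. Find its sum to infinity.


S∞ = a₁/(1-r) = 1/(1 - 9/10)
= 1/(1/10)
= 10

S∞ = 10


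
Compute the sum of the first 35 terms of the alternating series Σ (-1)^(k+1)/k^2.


S = 1 - 1/4 + 1/9 - 1/16 + 1/25 - 1/36 + 1/49 - 1/64 ± ...
= 0.8229
(Full series converges to +π²/12 ≈ +0.8225)

S_35 = 0.8229


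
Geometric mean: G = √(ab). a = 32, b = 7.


GM = √(32×7) = √224 = 14.9666

GM = 14.9666


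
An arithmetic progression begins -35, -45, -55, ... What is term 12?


aₙ = a₁ + (n-1)d
= -35 + (12-1)×-10
= -35 - 110
= -145

a_12 = -145


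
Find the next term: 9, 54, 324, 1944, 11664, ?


Pattern: geometric (r=6)
Terms: 9, 54, 324, 1944, 11664
Next term = 69984

Next term = 69984


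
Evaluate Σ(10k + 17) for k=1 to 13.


Σ(10k+17) = 10·Σk + 17·n
= 10·91 + 17·13
= 910 + 221 = 1131

Σ = 1131


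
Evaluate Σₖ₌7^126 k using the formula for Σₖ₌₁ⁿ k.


Σₖ₌7^126 k = Σₖ₌₁^126 k − Σₖ₌₁^6 k
= 126·127/2 − 6·7/2
= 8001 − 21 = 7980

Σk = 7980


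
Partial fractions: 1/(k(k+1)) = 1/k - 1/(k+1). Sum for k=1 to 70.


1/(k(k+1)) = 1/k - 1/(k+1) (partial fractions)
Telescoping: Σ = 1 - 1/71 = 70/71

Sum = 70/71


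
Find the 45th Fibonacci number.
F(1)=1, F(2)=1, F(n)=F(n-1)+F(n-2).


Fibonacci sequence: 1, 1, 2, 3, 5, 8, 13, 21, 34, 55, 89, ...
F(45) = 1134903170

F(45) = 1134903170


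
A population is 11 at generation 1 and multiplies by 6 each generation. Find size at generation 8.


aₙ = a₁·r^(n-1)
= 11×6^7
= 11×279936
= 3079296

a_8 = 3079296


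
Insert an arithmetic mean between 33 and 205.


AM = (33 + 205)/2 = 238/2 = 119

AM = 119


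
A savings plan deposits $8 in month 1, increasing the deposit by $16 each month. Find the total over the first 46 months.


aₙ = 8 + (46-1)×16 = 728
Sₙ = n(a₁+aₙ)/2 = 46×(8+728)/2
= 46×736/2 = 16928

S_46 = 16928


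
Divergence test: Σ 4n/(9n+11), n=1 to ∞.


lim(n→∞) 4n/(9n+11) = 4/9 = 4/9  (divide numerator and denominator by n)
lim aₙ = 4/9 ≠ 0 → series DIVERGES

Diverges (lim aₙ = 4/9 ≠ 0)


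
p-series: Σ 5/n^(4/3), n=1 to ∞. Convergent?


p-series test: Σ c/n^p converges if p > 1, diverges if p ≤ 1 (constant c > 0 doesn't affect convergence).
p = 4/3
4/3 > 1 → CONVERGES

Converges (p = 4/3 > 1)


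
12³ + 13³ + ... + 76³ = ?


Σₖ₌12^76 k³ = [76·77/2]² − [11·12/2]²
= 8561476 − 4356 = 8557120

Σk³ = 8557120


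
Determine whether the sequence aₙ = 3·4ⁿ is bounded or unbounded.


aₙ = 3·4ⁿ → as n→∞, aₙ→∞ (since base 4 > 1)
No finite upper bound exists
The sequence is UNBOUNDED

Unbounded (aₙ → ∞ as n → ∞)


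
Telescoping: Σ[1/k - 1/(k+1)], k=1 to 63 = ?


Telescoping: adjacent terms cancel.
= 1/1 - 1/64
= 1 - 1/64 = 63/64

Sum = 63/64


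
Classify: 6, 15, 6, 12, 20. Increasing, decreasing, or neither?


Differences: 9, -9, 6, 8
Difference at position 1 is +9 (> 0) but position 2 is -9 (< 0) — sequence both rises and falls
→ NOT monotonic

Not monotonic


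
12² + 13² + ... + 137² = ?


Σₖ₌12^137 k² = Σₖ₌₁^137 k² − Σₖ₌₁^11 k²
= 137·138·275/6 − 11·12·23/6
= 866525 − 506 = 866019

Σk² = 866019


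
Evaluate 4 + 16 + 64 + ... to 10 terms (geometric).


Sₙ = 4×(4^10 - 1)/(4 - 1)
= 4×(1048576 - 1)/3
= 4×1048575/3
= 1398100

S_10 = 1398100


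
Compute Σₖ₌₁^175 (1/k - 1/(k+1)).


Telescoping: adjacent terms cancel.
= 1/1 - 1/176
= 1 - 1/176 = 175/176

Sum = 175/176


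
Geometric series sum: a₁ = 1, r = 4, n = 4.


Sₙ = 1×(4^4 - 1)/(4 - 1)
= 1×(256 - 1)/3
= 1×255/3
= 85

S_4 = 85


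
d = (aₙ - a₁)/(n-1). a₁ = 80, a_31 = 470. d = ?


d = (aₙ - a₁)/(n-1)
= (470 - 80)/(31-1)
= 390/30 = 13

d = 13


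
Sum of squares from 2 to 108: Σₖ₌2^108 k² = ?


Σₖ₌2^108 k² = Σₖ₌₁^108 k² − Σₖ₌₁^1 k²
= 108·109·217/6 − 1·2·3/6
= 425754 − 1 = 425753

Σk² = 425753


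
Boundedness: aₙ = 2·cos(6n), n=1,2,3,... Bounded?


For all n, -1 ≤ cos(6n) ≤ 1, so -2 ≤ 2·cos(6n) ≤ 2
Lower bound: -2, Upper bound: 2
The sequence IS bounded

Bounded (-2 ≤ aₙ ≤ 2)


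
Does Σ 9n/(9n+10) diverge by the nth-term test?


lim(n→∞) 9n/(9n+10) = 9/9 = 1  (divide numerator and denominator by n)
lim aₙ = 1 ≠ 0 → series DIVERGES

Diverges (lim aₙ = 1 ≠ 0)


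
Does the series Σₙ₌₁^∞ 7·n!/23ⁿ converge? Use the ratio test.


aₙ = 7·n!/23^n
a_{n+1}/aₙ = (n+1)!/23^(n+1) × 23^n/n!  (constant 7 cancels)
= (n+1)/23
L = lim(n→∞) (n+1)/23 = ∞
L > 1 → series DIVERGES

Diverges (ratio test: L = ∞ > 1)


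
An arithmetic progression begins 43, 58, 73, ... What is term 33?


aₙ = a₁ + (n-1)d
= 43 + (33-1)×15
= 43 + 480
= 523

a_33 = 523


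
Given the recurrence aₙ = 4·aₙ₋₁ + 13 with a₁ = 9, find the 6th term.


Computing step by step:
a_1 = 9
a_2 = 49
a_3 = 209
a_4 = 849
a_5 = 3409
a_6 = 13649


a_6 = 13649


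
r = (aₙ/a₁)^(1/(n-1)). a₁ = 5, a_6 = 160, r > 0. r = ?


r^(n-1) = aₙ/a₁
r^5 = 160/5 = 32
r = 32^(1/5)
= 2

r = 2


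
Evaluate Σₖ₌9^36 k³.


Σₖ₌9^36 k³ = [36·37/2]² − [8·9/2]²
= 443556 − 1296 = 442260

Σk³ = 442260


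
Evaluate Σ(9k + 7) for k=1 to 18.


Σ(9k+7) = 9·Σk + 7·n
= 9·171 + 7·18
= 1539 + 126 = 1665

Σ = 1665


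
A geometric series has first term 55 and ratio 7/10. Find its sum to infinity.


S∞ = a₁/(1-r) = 55/(1 - 7/10)
= 55/(3/10)
= 550/3

S∞ = 550/3


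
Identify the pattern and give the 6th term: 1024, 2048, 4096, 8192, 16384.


Pattern: powers of 2: 2ⁿ
Terms: 1024, 2048, 4096, 8192, 16384
Next term = 32768

Next term = 32768


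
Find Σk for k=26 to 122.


Σₖ₌26^122 k = Σₖ₌₁^122 k − Σₖ₌₁^25 k
= 122·123/2 − 25·26/2
= 7503 − 325 = 7178

Σk = 7178


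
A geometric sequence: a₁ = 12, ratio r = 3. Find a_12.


aₙ = a₁·r^(n-1)
= 12×3^11
= 12×177147
= 2125764

a_12 = 2125764


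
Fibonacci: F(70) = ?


Fibonacci sequence: 1, 1, 2, 3, 5, 8, 13, 21, 34, 55, 89, ...
F(70) = 190392490709135

F(70) = 190392490709135


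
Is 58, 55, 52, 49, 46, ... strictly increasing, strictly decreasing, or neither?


Differences: -3, -3, -3, -3
All differences < 0 → strictly DECREASING

Monotonically decreasing


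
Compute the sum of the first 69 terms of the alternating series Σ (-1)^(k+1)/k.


S = 1 - 1/2 + 1/3 - 1/4 + 1/5 - 1/6 + 1/7 - 1/8 ± ...
= 0.7003
(Full series converges to +ln(2) ≈ +0.6931)

S_69 = 0.7003


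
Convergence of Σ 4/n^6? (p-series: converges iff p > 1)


p-series test: Σ c/n^p converges if p > 1, diverges if p ≤ 1 (constant c > 0 doesn't affect convergence).
p = 6
6 > 1 → CONVERGES

Converges (p = 6 > 1)


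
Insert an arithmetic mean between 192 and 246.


AM = (192 + 246)/2 = 438/2 = 219

AM = 219


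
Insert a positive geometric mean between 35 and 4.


GM = √(35×4) = √140 = 11.8322

GM = 11.8322


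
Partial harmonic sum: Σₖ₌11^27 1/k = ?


Σₖ₌11^27 1/k = 1/11 + 1/12 + 1/13 + ... + 1/27
= 77300755793/80313433200
≈ 0.9625

Sum = 77300755793/80313433200 ≈ 0.9625


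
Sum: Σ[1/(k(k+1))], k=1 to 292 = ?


1/(k(k+1)) = 1/k - 1/(k+1) (partial fractions)
Telescoping: Σ = 1 - 1/293 = 292/293

Sum = 292/293


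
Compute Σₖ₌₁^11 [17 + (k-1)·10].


aₙ = 17 + (11-1)×10 = 117
Sₙ = n(a₁+aₙ)/2 = 11×(17+117)/2
= 11×134/2 = 737

S_11 = 737


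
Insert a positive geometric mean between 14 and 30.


GM = √(14×30) = √420 = 20.4939

GM = 20.4939


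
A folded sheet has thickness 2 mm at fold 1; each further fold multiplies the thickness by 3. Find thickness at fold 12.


aₙ = a₁·r^(n-1)
= 2×3^11
= 2×177147
= 354294

a_12 = 354294


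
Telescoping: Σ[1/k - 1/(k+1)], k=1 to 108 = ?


Telescoping: adjacent terms cancel.
= 1/1 - 1/109
= 1 - 1/109 = 108/109

Sum = 108/109


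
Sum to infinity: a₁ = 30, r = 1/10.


S∞ = a₁/(1-r) = 30/(1 - 1/10)
= 30/(9/10)
= 100/3

S∞ = 100/3


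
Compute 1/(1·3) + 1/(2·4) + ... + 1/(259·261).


1/(k(k+2)) = (1/2)·(1/k - 1/(k+2)) (partial fractions)
Telescoping: Σ = (1/2)·(1 + 1/2 - 1/260 - 1/261) = 101269/135720

Sum = 101269/135720


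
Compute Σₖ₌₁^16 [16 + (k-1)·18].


aₙ = 16 + (16-1)×18 = 286
Sₙ = n(a₁+aₙ)/2 = 16×(16+286)/2
= 16×302/2 = 2416

S_16 = 2416


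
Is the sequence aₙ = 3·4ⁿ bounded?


aₙ = 3·4ⁿ → as n→∞, aₙ→∞ (since base 4 > 1)
No finite upper bound exists
The sequence is UNBOUNDED

Unbounded (aₙ → ∞ as n → ∞)


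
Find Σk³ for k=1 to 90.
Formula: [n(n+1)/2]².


n(n+1)/2 = 90×91/2 = 4095
Σk³ = 4095² = 16769025

Σk³ = 16769025


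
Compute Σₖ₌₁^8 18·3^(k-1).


Sₙ = 18×(3^8 - 1)/(3 - 1)
= 18×(6561 - 1)/2
= 18×6560/2
= 59040

S_8 = 59040


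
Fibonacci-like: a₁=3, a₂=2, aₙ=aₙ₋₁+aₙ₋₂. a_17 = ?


Computing iteratively: 3, 2, 5, 7, 12, 19, 31, 50, 81, 131, 212, 343, ...
a_17 = 3804

a_17 = 3804


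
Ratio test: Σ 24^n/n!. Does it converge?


aₙ = 24^n/n!
a_{n+1}/aₙ = 24^(n+1)/(n+1)! × n!/24^n
= 24/(n+1)
L = lim(n→∞) 24/(n+1) = 0
L < 1 → series CONVERGES

Converges (ratio test: L = 0 < 1)


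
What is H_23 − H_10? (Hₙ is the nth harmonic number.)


Σₖ₌11^23 1/k = 1/11 + 1/12 + 1/13 + ... + 1/23
= 4311885041/5354228880
≈ 0.8053

Sum = 4311885041/5354228880 ≈ 0.8053


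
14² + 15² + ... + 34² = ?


Σₖ₌14^34 k² = Σₖ₌₁^34 k² − Σₖ₌₁^13 k²
= 34·35·69/6 − 13·14·27/6
= 13685 − 819 = 12866

Σk² = 12866


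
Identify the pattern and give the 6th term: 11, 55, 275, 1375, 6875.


Pattern: geometric (r=5)
Terms: 11, 55, 275, 1375, 6875
Next term = 34375

Next term = 34375


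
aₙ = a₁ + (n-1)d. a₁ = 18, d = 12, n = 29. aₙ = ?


aₙ = a₁ + (n-1)d
= 18 + (29-1)×12
= 18 + 336
= 354

a_29 = 354


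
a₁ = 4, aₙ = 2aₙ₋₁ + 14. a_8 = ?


Computing step by step:
a_1 = 4
a_2 = 22
a_3 = 58
a_4 = 130
a_5 = 274
a_6 = 562
a_7 = 1138
a_8 = 2290


a_8 = 2290


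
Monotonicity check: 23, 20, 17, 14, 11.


Differences: -3, -3, -3, -3
All differences < 0 → strictly DECREASING

Monotonically decreasing


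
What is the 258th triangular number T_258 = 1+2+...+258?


n(n+1)/2 = 258×259/2 = 66822/2 = 33411

Σk = 33411


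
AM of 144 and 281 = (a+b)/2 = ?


AM = (144 + 281)/2 = 425/2 = 212.5

AM = 212.5


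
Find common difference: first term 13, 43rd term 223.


d = (aₙ - a₁)/(n-1)
= (223 - 13)/(43-1)
= 210/42 = 5

d = 5


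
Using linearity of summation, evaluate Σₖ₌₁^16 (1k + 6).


Σ(1k+6) = 1·Σk + 6·n
= 1·136 + 6·16
= 136 + 96 = 232

Σ = 232


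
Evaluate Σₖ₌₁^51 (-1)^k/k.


S = -1 + 1/2 - 1/3 + 1/4 - 1/5 + 1/6 - 1/7 + 1/8 ± ...
= -0.7029
(Full series converges to -ln(2) ≈ -0.6931)

S_51 = -0.7029


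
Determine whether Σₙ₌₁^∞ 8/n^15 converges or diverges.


p-series test: Σ c/n^p converges if p > 1, diverges if p ≤ 1 (constant c > 0 doesn't affect convergence).
p = 15
15 > 1 → CONVERGES

Converges (p = 15 > 1)


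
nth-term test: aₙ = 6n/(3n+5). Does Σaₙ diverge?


lim(n→∞) 6n/(3n+5) = 6/3 = 2  (divide numerator and denominator by n)
lim aₙ = 2 ≠ 0 → series DIVERGES

Diverges (lim aₙ = 2 ≠ 0)


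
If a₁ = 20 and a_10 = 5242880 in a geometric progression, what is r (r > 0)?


r^(n-1) = aₙ/a₁
r^9 = 5242880/20 = 262144
r = 262144^(1/9)
= 4

r = 4


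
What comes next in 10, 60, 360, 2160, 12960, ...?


Pattern: geometric (r=6)
Terms: 10, 60, 360, 2160, 12960
Next term = 77760

Next term = 77760


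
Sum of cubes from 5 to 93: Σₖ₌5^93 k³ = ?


Σₖ₌5^93 k³ = [93·94/2]² − [4·5/2]²
= 19105641 − 100 = 19105541

Σk³ = 19105541


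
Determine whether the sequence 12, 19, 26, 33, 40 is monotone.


Differences: 7, 7, 7, 7
All differences > 0 → strictly INCREASING

Monotonically increasing


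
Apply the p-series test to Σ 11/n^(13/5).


p-series test: Σ c/n^p converges if p > 1, diverges if p ≤ 1 (constant c > 0 doesn't affect convergence).
p = 13/5
13/5 > 1 → CONVERGES

Converges (p = 13/5 > 1)


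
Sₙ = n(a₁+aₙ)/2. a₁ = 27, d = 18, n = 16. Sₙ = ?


aₙ = 27 + (16-1)×18 = 297
Sₙ = n(a₁+aₙ)/2 = 16×(27+297)/2
= 16×324/2 = 2592

S_16 = 2592


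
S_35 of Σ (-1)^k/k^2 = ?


S = -1 + 1/4 - 1/9 + 1/16 - 1/25 + 1/36 - 1/49 + 1/64 ± ...
= -0.8229
(Full series converges to -π²/12 ≈ -0.8225)

S_35 = -0.8229


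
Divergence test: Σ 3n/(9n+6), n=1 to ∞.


lim(n→∞) 3n/(9n+6) = 3/9 = 1/3  (divide numerator and denominator by n)
lim aₙ = 1/3 ≠ 0 → series DIVERGES

Diverges (lim aₙ = 1/3 ≠ 0)


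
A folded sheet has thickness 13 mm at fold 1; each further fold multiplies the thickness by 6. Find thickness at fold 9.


aₙ = a₁·r^(n-1)
= 13×6^8
= 13×1679616
= 21835008

a_9 = 21835008


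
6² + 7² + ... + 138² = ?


Σₖ₌6^138 k² = Σₖ₌₁^138 k² − Σₖ₌₁^5 k²
= 138·139·277/6 − 5·6·11/6
= 885569 − 55 = 885514

Σk² = 885514


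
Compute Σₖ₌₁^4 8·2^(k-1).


Sₙ = 8×(2^4 - 1)/(2 - 1)
= 8×(16 - 1)/1
= 8×15/1
= 120

S_4 = 120


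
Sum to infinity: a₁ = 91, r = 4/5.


S∞ = a₁/(1-r) = 91/(1 - 4/5)
= 91/(1/5)
= 455

S∞ = 455


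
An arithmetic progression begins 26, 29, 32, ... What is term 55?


aₙ = a₁ + (n-1)d
= 26 + (55-1)×3
= 26 + 162
= 188

a_55 = 188


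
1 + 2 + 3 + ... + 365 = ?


n(n+1)/2 = 365×366/2 = 133590/2 = 66795

Σk = 66795


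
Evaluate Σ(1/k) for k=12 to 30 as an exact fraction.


Σₖ₌12^30 1/k = 1/12 + 1/13 + 1/14 + ... + 1/30
= 2271118025257/2329089562800
≈ 0.9751

Sum = 2271118025257/2329089562800 ≈ 0.9751


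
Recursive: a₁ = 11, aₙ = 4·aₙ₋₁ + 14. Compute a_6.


Computing step by step:
a_1 = 11
a_2 = 58
a_3 = 246
a_4 = 998
a_5 = 4006
a_6 = 16038


a_6 = 16038


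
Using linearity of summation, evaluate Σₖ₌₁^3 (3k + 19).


Σ(3k+19) = 3·Σk + 19·n
= 3·6 + 19·3
= 18 + 57 = 75

Σ = 75


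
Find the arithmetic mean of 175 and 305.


AM = (175 + 305)/2 = 480/2 = 240

AM = 240


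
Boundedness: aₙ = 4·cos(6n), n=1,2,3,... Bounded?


For all n, -1 ≤ cos(6n) ≤ 1, so -4 ≤ 4·cos(6n) ≤ 4
Lower bound: -4, Upper bound: 4
The sequence IS bounded

Bounded (-4 ≤ aₙ ≤ 4)


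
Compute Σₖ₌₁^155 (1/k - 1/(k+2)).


Telescoping with gap 2: two head and two tail terms survive.
= (1 + 1/2) - (1/156 + 1/157)
= 3/2 - 1/156 - 1/157 = 36425/24492

Sum = 36425/24492


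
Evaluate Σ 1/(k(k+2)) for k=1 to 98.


1/(k(k+2)) = (1/2)·(1/k - 1/(k+2)) (partial fractions)
Telescoping: Σ = (1/2)·(1 + 1/2 - 1/99 - 1/100) = 14651/19800

Sum = 14651/19800


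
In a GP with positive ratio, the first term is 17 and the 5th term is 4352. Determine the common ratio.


r^(n-1) = aₙ/a₁
r^4 = 4352/17 = 256
r = 256^(1/4)
= ±4; taking r > 0 gives r = 4

r = 4


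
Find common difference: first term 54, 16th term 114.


d = (aₙ - a₁)/(n-1)
= (114 - 54)/(16-1)
= 60/15 = 4

d = 4


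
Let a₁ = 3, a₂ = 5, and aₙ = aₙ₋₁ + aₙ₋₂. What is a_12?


Computing iteratively: 3, 5, 8, 13, 21, 34, 55, 89, 144, 233, 377, 610
a_12 = 610

a_12 = 610


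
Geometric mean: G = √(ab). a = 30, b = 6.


GM = √(30×6) = √180 = 13.4164

GM = 13.4164


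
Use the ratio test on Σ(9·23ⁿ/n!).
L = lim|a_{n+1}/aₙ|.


aₙ = 9·23^n/n!
a_{n+1}/aₙ = 23^(n+1)/(n+1)! × n!/23^n  (constant 9 cancels)
= 23/(n+1)
L = lim(n→∞) 23/(n+1) = 0
L < 1 → series CONVERGES

Converges (ratio test: L = 0 < 1)


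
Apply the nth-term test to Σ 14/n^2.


lim(n→∞) 14/n^2 = 0
lim aₙ = 0 → nth-term test is INCONCLUSIVE
(Need other tests; this is actually a convergent p-series with p=2 > 1)

Inconclusive (lim aₙ = 0; need another test)


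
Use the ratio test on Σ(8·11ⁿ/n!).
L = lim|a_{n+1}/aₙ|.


aₙ = 8·11^n/n!
a_{n+1}/aₙ = 11^(n+1)/(n+1)! × n!/11^n  (constant 8 cancels)
= 11/(n+1)
L = lim(n→∞) 11/(n+1) = 0
L < 1 → series CONVERGES

Converges (ratio test: L = 0 < 1)


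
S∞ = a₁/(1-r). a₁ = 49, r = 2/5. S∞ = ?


S∞ = a₁/(1-r) = 49/(1 - 2/5)
= 49/(3/5)
= 245/3

S∞ = 245/3


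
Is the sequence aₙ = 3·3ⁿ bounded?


aₙ = 3·3ⁿ → as n→∞, aₙ→∞ (since base 3 > 1)
No finite upper bound exists
The sequence is UNBOUNDED

Unbounded (aₙ → ∞ as n → ∞)


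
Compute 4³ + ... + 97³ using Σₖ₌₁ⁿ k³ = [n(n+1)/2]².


Σₖ₌4^97 k³ = [97·98/2]² − [3·4/2]²
= 22591009 − 36 = 22590973

Σk³ = 22590973


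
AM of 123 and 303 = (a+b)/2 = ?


AM = (123 + 303)/2 = 426/2 = 213

AM = 213


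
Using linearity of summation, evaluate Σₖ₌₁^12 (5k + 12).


Σ(5k+12) = 5·Σk + 12·n
= 5·78 + 12·12
= 390 + 144 = 534

Σ = 534


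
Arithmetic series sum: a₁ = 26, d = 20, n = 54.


aₙ = 26 + (54-1)×20 = 1086
Sₙ = n(a₁+aₙ)/2 = 54×(26+1086)/2
= 54×1112/2 = 30024

S_54 = 30024


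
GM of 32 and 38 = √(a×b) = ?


GM = √(32×38) = √1216 = 34.8712

GM = 34.8712


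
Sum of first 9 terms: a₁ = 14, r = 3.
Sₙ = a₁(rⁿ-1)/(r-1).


Sₙ = 14×(3^9 - 1)/(3 - 1)
= 14×(19683 - 1)/2
= 14×19682/2
= 137774

S_9 = 137774


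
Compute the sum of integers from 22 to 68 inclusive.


Σₖ₌22^68 k = Σₖ₌₁^68 k − Σₖ₌₁^21 k
= 68·69/2 − 21·22/2
= 2346 − 231 = 2115

Σk = 2115


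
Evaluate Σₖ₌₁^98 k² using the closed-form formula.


n = 98
n(n+1)(2n+1)/6 = 98×99×197/6
= 1911294/6 = 318549

Σk² = 318549


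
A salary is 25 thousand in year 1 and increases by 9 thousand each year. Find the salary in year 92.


aₙ = a₁ + (n-1)d
= 25 + (92-1)×9
= 25 + 819
= 844

a_92 = 844


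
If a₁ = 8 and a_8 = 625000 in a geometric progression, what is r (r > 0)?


r^(n-1) = aₙ/a₁
r^7 = 625000/8 = 78125
r = 78125^(1/7)
= 5

r = 5


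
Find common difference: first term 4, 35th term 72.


d = (aₙ - a₁)/(n-1)
= (72 - 4)/(35-1)
= 68/34 = 2

d = 2


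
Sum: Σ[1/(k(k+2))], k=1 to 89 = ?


1/(k(k+2)) = (1/2)·(1/k - 1/(k+2)) (partial fractions)
Telescoping: Σ = (1/2)·(1 + 1/2 - 1/90 - 1/91) = 3026/4095

Sum = 3026/4095


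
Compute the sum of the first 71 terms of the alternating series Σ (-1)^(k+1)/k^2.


S = 1 - 1/4 + 1/9 - 1/16 + 1/25 - 1/36 + 1/49 - 1/64 ± ...
= 0.8226
(Full series converges to +π²/12 ≈ +0.8225)

S_71 = 0.8226


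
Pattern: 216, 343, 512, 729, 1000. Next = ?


Pattern: perfect cubes: n³
Terms: 216, 343, 512, 729, 1000
Next term = 1331

Next term = 1331


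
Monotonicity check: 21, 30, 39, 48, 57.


Differences: 9, 9, 9, 9
All differences > 0 → strictly INCREASING

Monotonically increasing
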